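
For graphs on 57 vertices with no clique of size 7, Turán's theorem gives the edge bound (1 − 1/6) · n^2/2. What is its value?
Turán density bound = (5/6) · 57^2/2 = 5415/4 ≈ 1353.75

Turán's theorem: ex(n, K_{r+1}) is achieved by the complete r-partite Turán graph T(n, r) with parts as balanced as possible, and is at most (1 − 1/r) · n^2/2. For r = 6, n = 57: the density bound is (5/6) · 3249/2 = 5415/4 ≈ 1353.75. The integer-valued extremum is e(T(57, 6)) = 1353, which is strictly less than the density bound 5415/4 since 6 ∤ 57 (the parts of T(57, 6) cannot all be equal).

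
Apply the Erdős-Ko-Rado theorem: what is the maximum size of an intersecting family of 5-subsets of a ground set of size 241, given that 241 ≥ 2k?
max |F| = C(240, 4) = 134810340

Erdős-Ko-Rado (1961): when n ≥ 2k, max |F| = C(n−1, k−1). The bound is attained by the star {A : i ∈ A} for any fixed i ∈ [n]. Here C(241−1, 5−1) = C(240, 4) = 134810340.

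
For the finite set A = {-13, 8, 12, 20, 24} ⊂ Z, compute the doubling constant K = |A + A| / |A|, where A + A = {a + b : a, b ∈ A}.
K = |A + A| / |A| = 14/5

Enumerate A + A = {a + b : a, b ∈ A}. With |A| = 5, there are |A|^2 = 25 ordered sum pairs; collecting distinct values, A + A = {-26, -5, -1, 7, 11, 16, 20, 24, 28, 32, 36, 40, 44, 48}, so |A + A| = 14. Thus K = 14/5. For comparison, the minimum possible |A + A| over all 5-element sets is 2·5 − 1 = 9 (so min K = 9/5), attained only by arithmetic progressions.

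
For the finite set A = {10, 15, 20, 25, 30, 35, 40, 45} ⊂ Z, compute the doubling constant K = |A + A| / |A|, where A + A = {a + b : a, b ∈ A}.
K = |A + A| / |A| = 15/8

Enumerate A + A = {a + b : a, b ∈ A}. With |A| = 8, there are |A|^2 = 64 ordered sum pairs; collecting distinct values, A + A = {20, 25, 30, 35, 40, 45, 50, 55, 60, 65, 70, 75, 80, 85, 90}, so |A + A| = 15. Thus K = 15/8. Here |A + A| = 2|A| − 1 = 15, the minimum possible — so K = 15/8 is minimal, which holds iff A is an arithmetic progression.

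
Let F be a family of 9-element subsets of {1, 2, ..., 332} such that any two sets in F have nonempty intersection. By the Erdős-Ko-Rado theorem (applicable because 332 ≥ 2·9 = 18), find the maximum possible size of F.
max |F| = C(331, 8) = 3281594202668925

The Erdős-Ko-Rado theorem states: for n ≥ 2k, an intersecting family of k-subsets of an n-element set has size at most C(n − 1, k − 1), with equality for 'star' families {A ⊆ [n] : |A| = k, i ∈ A} (fix an element i). For n = 332, k = 9: C(331, 8) = 3281594202668925.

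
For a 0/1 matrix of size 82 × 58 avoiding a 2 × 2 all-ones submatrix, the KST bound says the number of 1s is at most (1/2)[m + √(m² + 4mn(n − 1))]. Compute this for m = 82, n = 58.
z(82, 58; 2, 2) ≤ (1/2)[82 + √(82² + 4·82·58·57)] = (1/2)[82 + √1091092] = 563.2767

Kővári–Sós–Turán: let r_1, ..., r_82 be the row sums and z = Σ r_i the total number of 1s. Each pair of columns can share at most one row with both entries 1 (else a 2×2 all-ones block appears), so Σ_i C(r_i, 2) ≤ C(58, 2) = 1653. By convexity Σ_i C(r_i, 2) ≥ 82·C(z/82, 2) = z(z − 82)/(2·82), giving z² − 82z − 82·58·57 ≤ 0 and hence z ≤ (1/2)[82 + √(6724 + 4·271092)] = (1/2)[82 + √1091092] ≈ (1/2)(82 + 1044.5535) = 563.2767.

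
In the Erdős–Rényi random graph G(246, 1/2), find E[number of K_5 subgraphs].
E[# K_5] = C(246, 5) · (1/2)^C(5, 2) = 7206616494 / 2^10 = 3603308247/512 ≈ 7037711.419922

For each 5-subset S of vertices (there are C(246, 5) = 7206616494 such S), let X_S = 1 if S induces a K_5 (all C(5, 2) = 10 edges present). Then P(X_S = 1) = (1/2)^10 = 1/1024. By linearity of expectation, E[# K_5] = C(246, 5) · (1/2)^10 = 7206616494 / 1024 = 3603308247/512 ≈ 7037711.419922.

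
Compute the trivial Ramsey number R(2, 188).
R(2, 188) = 188

R(2, k) = k for all k ≥ 2: in a 2-colouring of K_k, either some edge is red (a red K_2) or all edges are blue (a blue K_k). And K_{187} coloured all-blue has no blue K_188, so R(2, 188) > 187. Hence R(2, 188) = 188.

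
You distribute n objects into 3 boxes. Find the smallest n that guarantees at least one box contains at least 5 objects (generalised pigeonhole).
n = (5 − 1)·3 + 1 = 13

By the generalised pigeonhole principle, to guarantee some box contains ≥ r objects we need more than (r − 1) · k objects total. Threshold: n = (r − 1) · k + 1. With r = 5 and k = 3: n = 4 · 3 + 1 = 12 + 1 = 13. For n = 12 = 4 · 3, we can put exactly 4 objects in every box, avoiding 5 in any single one — so 13 is tight.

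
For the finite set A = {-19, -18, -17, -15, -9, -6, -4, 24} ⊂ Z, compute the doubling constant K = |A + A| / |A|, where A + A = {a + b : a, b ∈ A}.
K = |A + A| / |A| = 31/8

Enumerate A + A = {a + b : a, b ∈ A}. With |A| = 8, there are |A|^2 = 64 ordered sum pairs; collecting distinct values, A + A = {-38, -37, -36, -35, -34, -33, -32, -30, -28, -27, -26, -25, -24, -23, -22, -21, -19, -18, -15, -13, -12, -10, -8, 5, 6, 7, 9, 15, 18, 20, 48}, so |A + A| = 31. Thus K = 31/8. For comparison, the minimum possible |A + A| over all 8-element sets is 2·8 − 1 = 15 (so min K = 15/8), attained only by arithmetic progressions.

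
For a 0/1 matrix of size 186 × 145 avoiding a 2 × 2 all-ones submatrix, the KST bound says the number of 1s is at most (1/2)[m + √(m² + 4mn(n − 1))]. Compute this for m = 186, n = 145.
z(186, 145; 2, 2) ≤ (1/2)[186 + √(186² + 4·186·145·144)] = (1/2)[186 + √15569316] = 2065.8986

Kővári–Sós–Turán: let r_1, ..., r_186 be the row sums and z = Σ r_i the total number of 1s. Each pair of columns can share at most one row with both entries 1 (else a 2×2 all-ones block appears), so Σ_i C(r_i, 2) ≤ C(145, 2) = 10440. By convexity Σ_i C(r_i, 2) ≥ 186·C(z/186, 2) = z(z − 186)/(2·186), giving z² − 186z − 186·145·144 ≤ 0 and hence z ≤ (1/2)[186 + √(34596 + 4·3883680)] = (1/2)[186 + √15569316] ≈ (1/2)(186 + 3945.7973) = 2065.8986.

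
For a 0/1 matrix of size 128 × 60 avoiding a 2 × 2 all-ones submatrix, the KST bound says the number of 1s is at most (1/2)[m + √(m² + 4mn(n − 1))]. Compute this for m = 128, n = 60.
z(128, 60; 2, 2) ≤ (1/2)[128 + √(128² + 4·128·60·59)] = (1/2)[128 + √1828864] = 740.1775

Kővári–Sós–Turán: let r_1, ..., r_128 be the row sums and z = Σ r_i the total number of 1s. Each pair of columns can share at most one row with both entries 1 (else a 2×2 all-ones block appears), so Σ_i C(r_i, 2) ≤ C(60, 2) = 1770. By convexity Σ_i C(r_i, 2) ≥ 128·C(z/128, 2) = z(z − 128)/(2·128), giving z² − 128z − 128·60·59 ≤ 0 and hence z ≤ (1/2)[128 + √(16384 + 4·453120)] = (1/2)[128 + √1828864] ≈ (1/2)(128 + 1352.355) = 740.1775.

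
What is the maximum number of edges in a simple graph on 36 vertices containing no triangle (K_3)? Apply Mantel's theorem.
ex(36, K_3) = ⌊36^2/4⌋ = 324

Mantel (1907): a triangle-free graph on n vertices has at most ⌊n^2/4⌋ edges, with equality for the complete bipartite graph K_{⌊n/2⌋, ⌈n/2⌉}. For n = 36: ⌊36^2/4⌋ = ⌊1296/4⌋ = 324. The extremal graph is K_{18, 18}, which has 18·18 = 324 edges.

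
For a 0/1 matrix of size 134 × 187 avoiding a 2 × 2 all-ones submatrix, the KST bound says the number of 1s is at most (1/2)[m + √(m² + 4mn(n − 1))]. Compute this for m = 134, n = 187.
z(134, 187; 2, 2) ≤ (1/2)[134 + √(134² + 4·134·187·186)] = (1/2)[134 + √18661108] = 2226.9252

Kővári–Sós–Turán: let r_1, ..., r_134 be the row sums and z = Σ r_i the total number of 1s. Each pair of columns can share at most one row with both entries 1 (else a 2×2 all-ones block appears), so Σ_i C(r_i, 2) ≤ C(187, 2) = 17391. By convexity Σ_i C(r_i, 2) ≥ 134·C(z/134, 2) = z(z − 134)/(2·134), giving z² − 134z − 134·187·186 ≤ 0 and hence z ≤ (1/2)[134 + √(17956 + 4·4660788)] = (1/2)[134 + √18661108] ≈ (1/2)(134 + 4319.8505) = 2226.9252.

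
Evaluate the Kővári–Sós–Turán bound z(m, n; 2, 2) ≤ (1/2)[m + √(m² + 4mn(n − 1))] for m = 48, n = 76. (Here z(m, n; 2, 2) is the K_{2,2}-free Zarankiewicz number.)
z(48, 76; 2, 2) ≤ (1/2)[48 + √(48² + 4·48·76·75)] = (1/2)[48 + √1096704] = 547.6182

Kővári–Sós–Turán: let r_1, ..., r_48 be the row sums and z = Σ r_i the total number of 1s. Each pair of columns can share at most one row with both entries 1 (else a 2×2 all-ones block appears), so Σ_i C(r_i, 2) ≤ C(76, 2) = 2850. By convexity Σ_i C(r_i, 2) ≥ 48·C(z/48, 2) = z(z − 48)/(2·48), giving z² − 48z − 48·76·75 ≤ 0 and hence z ≤ (1/2)[48 + √(2304 + 4·273600)] = (1/2)[48 + √1096704] ≈ (1/2)(48 + 1047.2364) = 547.6182.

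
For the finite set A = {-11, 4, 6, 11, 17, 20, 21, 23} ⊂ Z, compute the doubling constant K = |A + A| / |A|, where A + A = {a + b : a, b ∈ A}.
K = |A + A| / |A| = 31/8

Enumerate A + A = {a + b : a, b ∈ A}. With |A| = 8, there are |A|^2 = 64 ordered sum pairs; collecting distinct values, A + A = {-22, -7, -5, 0, 6, 8, 9, 10, 12, 15, 17, 21, 22, 23, 24, 25, 26, 27, 28, 29, 31, 32, 34, 37, 38, 40, 41, 42, 43, 44, 46}, so |A + A| = 31. Thus K = 31/8. For comparison, the minimum possible |A + A| over all 8-element sets is 2·8 − 1 = 15 (so min K = 15/8), attained only by arithmetic progressions.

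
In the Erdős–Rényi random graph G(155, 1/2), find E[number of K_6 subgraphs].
E[# K_6] = C(155, 6) · (1/2)^C(6, 2) = 17463172650 / 2^15 = 8731586325/16384 ≈ 532933.735657

For each 6-subset S of vertices (there are C(155, 6) = 17463172650 such S), let X_S = 1 if S induces a K_6 (all C(6, 2) = 15 edges present). Then P(X_S = 1) = (1/2)^15 = 1/32768. By linearity of expectation, E[# K_6] = C(155, 6) · (1/2)^15 = 17463172650 / 32768 = 8731586325/16384 ≈ 532933.735657.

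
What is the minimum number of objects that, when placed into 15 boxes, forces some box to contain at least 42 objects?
n = (42 − 1)·15 + 1 = 616

By the generalised pigeonhole principle, to guarantee some box contains ≥ r objects we need more than (r − 1) · k objects total. Threshold: n = (r − 1) · k + 1. With r = 42 and k = 15: n = 41 · 15 + 1 = 615 + 1 = 616. For n = 615 = 41 · 15, we can put exactly 41 objects in every box, avoiding 42 in any single one — so 616 is tight.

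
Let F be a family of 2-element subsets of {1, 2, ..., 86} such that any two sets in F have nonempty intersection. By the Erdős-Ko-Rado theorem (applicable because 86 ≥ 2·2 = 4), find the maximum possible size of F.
max |F| = C(85, 1) = 85

The Erdős-Ko-Rado theorem states: for n ≥ 2k, an intersecting family of k-subsets of an n-element set has size at most C(n − 1, k − 1), with equality for 'star' families {A ⊆ [n] : |A| = k, i ∈ A} (fix an element i). For n = 86, k = 2: C(85, 1) = 85.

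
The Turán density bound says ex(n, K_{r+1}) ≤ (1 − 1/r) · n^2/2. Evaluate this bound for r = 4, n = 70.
Turán density bound = (3/4) · 70^2/2 = 3675/2 ≈ 1837.5

Turán's theorem: ex(n, K_{r+1}) is achieved by the complete r-partite Turán graph T(n, r) with parts as balanced as possible, and is at most (1 − 1/r) · n^2/2. For r = 4, n = 70: the density bound is (3/4) · 4900/2 = 3675/2 ≈ 1837.5. The integer-valued extremum is e(T(70, 4)) = 1837, which is strictly less than the density bound 3675/2 since 4 ∤ 70 (the parts of T(70, 4) cannot all be equal).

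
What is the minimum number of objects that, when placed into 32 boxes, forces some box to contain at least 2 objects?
n = (2 − 1)·32 + 1 = 33

By the generalised pigeonhole principle, to guarantee some box contains ≥ r objects we need more than (r − 1) · k objects total. Threshold: n = (r − 1) · k + 1. With r = 2 and k = 32: n = 1 · 32 + 1 = 32 + 1 = 33. For n = 32 = 1 · 32, we can put exactly 1 objects in every box, avoiding 2 in any single one — so 33 is tight.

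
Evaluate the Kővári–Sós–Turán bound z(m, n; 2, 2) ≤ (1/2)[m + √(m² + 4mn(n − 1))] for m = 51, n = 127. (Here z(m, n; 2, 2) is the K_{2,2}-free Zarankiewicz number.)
z(51, 127; 2, 2) ≤ (1/2)[51 + √(51² + 4·51·127·126)] = (1/2)[51 + √3267009] = 929.2435

Kővári–Sós–Turán: let r_1, ..., r_51 be the row sums and z = Σ r_i the total number of 1s. Each pair of columns can share at most one row with both entries 1 (else a 2×2 all-ones block appears), so Σ_i C(r_i, 2) ≤ C(127, 2) = 8001. By convexity Σ_i C(r_i, 2) ≥ 51·C(z/51, 2) = z(z − 51)/(2·51), giving z² − 51z − 51·127·126 ≤ 0 and hence z ≤ (1/2)[51 + √(2601 + 4·816102)] = (1/2)[51 + √3267009] ≈ (1/2)(51 + 1807.4869) = 929.2435.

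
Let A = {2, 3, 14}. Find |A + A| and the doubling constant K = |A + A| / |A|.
K = |A + A| / |A| = 6/3 = 2

Enumerate A + A = {a + b : a, b ∈ A}. With |A| = 3, there are |A|^2 = 9 ordered sum pairs; collecting distinct values, A + A = {4, 5, 6, 16, 17, 28}, so |A + A| = 6. Thus K = 6/3 = 2. For comparison, the minimum possible |A + A| over all 3-element sets is 2·3 − 1 = 5 (so min K = 5/3), attained only by arithmetic progressions.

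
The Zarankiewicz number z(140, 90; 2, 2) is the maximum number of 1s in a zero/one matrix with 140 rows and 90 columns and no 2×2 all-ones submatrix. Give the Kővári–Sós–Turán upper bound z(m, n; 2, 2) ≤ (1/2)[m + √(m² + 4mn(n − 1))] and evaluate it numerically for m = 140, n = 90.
z(140, 90; 2, 2) ≤ (1/2)[140 + √(140² + 4·140·90·89)] = (1/2)[140 + √4505200] = 1131.2728

Kővári–Sós–Turán: let r_1, ..., r_140 be the row sums and z = Σ r_i the total number of 1s. Each pair of columns can share at most one row with both entries 1 (else a 2×2 all-ones block appears), so Σ_i C(r_i, 2) ≤ C(90, 2) = 4005. By convexity Σ_i C(r_i, 2) ≥ 140·C(z/140, 2) = z(z − 140)/(2·140), giving z² − 140z − 140·90·89 ≤ 0 and hence z ≤ (1/2)[140 + √(19600 + 4·1121400)] = (1/2)[140 + √4505200] ≈ (1/2)(140 + 2122.5456) = 1131.2728.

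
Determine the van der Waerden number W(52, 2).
W(52, 2) = 52 + 1 = 53

A 2-term AP is any pair of integers, so a monochromatic 2-AP exists iff some colour is used at least twice. With 52 colours, the colouring i ↦ i on {1, ..., 52} uses each colour once, avoiding any monochromatic pair, so W(52, 2) > 52. For {1, ..., 53}, pigeonhole forces two integers of the same colour, which form a monochromatic 2-AP. Hence W(52, 2) = 53.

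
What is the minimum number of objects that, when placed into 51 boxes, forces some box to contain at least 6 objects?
n = (6 − 1)·51 + 1 = 256

By the generalised pigeonhole principle, to guarantee some box contains ≥ r objects we need more than (r − 1) · k objects total. Threshold: n = (r − 1) · k + 1. With r = 6 and k = 51: n = 5 · 51 + 1 = 255 + 1 = 256. For n = 255 = 5 · 51, we can put exactly 5 objects in every box, avoiding 6 in any single one — so 256 is tight.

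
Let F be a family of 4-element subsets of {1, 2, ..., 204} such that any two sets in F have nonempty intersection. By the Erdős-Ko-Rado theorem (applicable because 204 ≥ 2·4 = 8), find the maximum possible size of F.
max |F| = C(203, 3) = 1373701

Erdős-Ko-Rado (1961): when n ≥ 2k, max |F| = C(n−1, k−1). The bound is attained by the star {A : i ∈ A} for any fixed i ∈ [n]. Here C(204−1, 4−1) = C(203, 3) = 1373701.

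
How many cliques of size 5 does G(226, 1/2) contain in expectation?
E[# K_5] = C(226, 5) · (1/2)^C(5, 2) = 4699109520 / 2^10 = 293694345/64 = 4588974.140625

For each 5-subset S of vertices (there are C(226, 5) = 4699109520 such S), let X_S = 1 if S induces a K_5 (all C(5, 2) = 10 edges present). Then P(X_S = 1) = (1/2)^10 = 1/1024. By linearity of expectation, E[# K_5] = C(226, 5) · (1/2)^10 = 4699109520 / 1024 = 293694345/64 = 4588974.140625.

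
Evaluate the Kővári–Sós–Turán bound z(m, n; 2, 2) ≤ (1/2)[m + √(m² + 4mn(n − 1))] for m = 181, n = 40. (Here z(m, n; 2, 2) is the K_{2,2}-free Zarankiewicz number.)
z(181, 40; 2, 2) ≤ (1/2)[181 + √(181² + 4·181·40·39)] = (1/2)[181 + √1162201] = 629.5271

Kővári–Sós–Turán: let r_1, ..., r_181 be the row sums and z = Σ r_i the total number of 1s. Each pair of columns can share at most one row with both entries 1 (else a 2×2 all-ones block appears), so Σ_i C(r_i, 2) ≤ C(40, 2) = 780. By convexity Σ_i C(r_i, 2) ≥ 181·C(z/181, 2) = z(z − 181)/(2·181), giving z² − 181z − 181·40·39 ≤ 0 and hence z ≤ (1/2)[181 + √(32761 + 4·282360)] = (1/2)[181 + √1162201] ≈ (1/2)(181 + 1078.0543) = 629.5271.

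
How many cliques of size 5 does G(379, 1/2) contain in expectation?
E[# K_5] = C(379, 5) · (1/2)^C(5, 2) = 63461484450 / 2^10 = 31730742225/512 ≈ 61974105.908203

For each 5-subset S of vertices (there are C(379, 5) = 63461484450 such S), let X_S = 1 if S induces a K_5 (all C(5, 2) = 10 edges present). Then P(X_S = 1) = (1/2)^10 = 1/1024. By linearity of expectation, E[# K_5] = C(379, 5) · (1/2)^10 = 63461484450 / 1024 = 31730742225/512 ≈ 61974105.908203.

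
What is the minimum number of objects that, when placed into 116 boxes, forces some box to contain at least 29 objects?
n = (29 − 1)·116 + 1 = 3249

By the generalised pigeonhole principle, to guarantee some box contains ≥ r objects we need more than (r − 1) · k objects total. Threshold: n = (r − 1) · k + 1. With r = 29 and k = 116: n = 28 · 116 + 1 = 3248 + 1 = 3249. For n = 3248 = 28 · 116, we can put exactly 28 objects in every box, avoiding 29 in any single one — so 3249 is tight.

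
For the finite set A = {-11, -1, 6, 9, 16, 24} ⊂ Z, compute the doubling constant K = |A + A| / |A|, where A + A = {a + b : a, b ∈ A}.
K = |A + A| / |A| = 18/6 = 3

Enumerate A + A = {a + b : a, b ∈ A}. With |A| = 6, there are |A|^2 = 36 ordered sum pairs; collecting distinct values, A + A = {-22, -12, -5, -2, 5, 8, 12, 13, 15, 18, 22, 23, 25, 30, 32, 33, 40, 48}, so |A + A| = 18. Thus K = 18/6 = 3. For comparison, the minimum possible |A + A| over all 6-element sets is 2·6 − 1 = 11 (so min K = 11/6), attained only by arithmetic progressions.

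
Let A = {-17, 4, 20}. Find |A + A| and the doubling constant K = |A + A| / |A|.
K = |A + A| / |A| = 6/3 = 2

Enumerate A + A = {a + b : a, b ∈ A}. With |A| = 3, there are |A|^2 = 9 ordered sum pairs; collecting distinct values, A + A = {-34, -13, 3, 8, 24, 40}, so |A + A| = 6. Thus K = 6/3 = 2. For comparison, the minimum possible |A + A| over all 3-element sets is 2·3 − 1 = 5 (so min K = 5/3), attained only by arithmetic progressions.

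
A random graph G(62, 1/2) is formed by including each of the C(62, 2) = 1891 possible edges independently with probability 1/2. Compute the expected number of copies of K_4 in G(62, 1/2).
E[# K_4] = C(62, 4) · (1/2)^C(4, 2) = 557845 / 2^6 = 8716.328125

For each 4-subset S of vertices (there are C(62, 4) = 557845 such S), let X_S = 1 if S induces a K_4 (all C(4, 2) = 6 edges present). Then P(X_S = 1) = (1/2)^6 = 1/64. By linearity of expectation, E[# K_4] = C(62, 4) · (1/2)^6 = 557845 / 64 = 8716.328125.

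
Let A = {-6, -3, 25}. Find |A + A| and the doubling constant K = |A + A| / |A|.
K = |A + A| / |A| = 6/3 = 2

Enumerate A + A = {a + b : a, b ∈ A}. With |A| = 3, there are |A|^2 = 9 ordered sum pairs; collecting distinct values, A + A = {-12, -9, -6, 19, 22, 50}, so |A + A| = 6. Thus K = 6/3 = 2. For comparison, the minimum possible |A + A| over all 3-element sets is 2·3 − 1 = 5 (so min K = 5/3), attained only by arithmetic progressions.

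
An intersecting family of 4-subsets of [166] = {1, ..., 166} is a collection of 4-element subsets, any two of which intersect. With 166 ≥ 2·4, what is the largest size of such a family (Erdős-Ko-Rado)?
max |F| = C(165, 3) = 735130

The Erdős-Ko-Rado theorem states: for n ≥ 2k, an intersecting family of k-subsets of an n-element set has size at most C(n − 1, k − 1), with equality for 'star' families {A ⊆ [n] : |A| = k, i ∈ A} (fix an element i). For n = 166, k = 4: C(165, 3) = 735130.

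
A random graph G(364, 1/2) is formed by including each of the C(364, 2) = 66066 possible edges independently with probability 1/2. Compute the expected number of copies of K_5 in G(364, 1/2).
E[# K_5] = C(364, 5) · (1/2)^C(5, 2) = 51801822072 / 2^10 = 6475227759/128 = 50587716.8671875

For each 5-subset S of vertices (there are C(364, 5) = 51801822072 such S), let X_S = 1 if S induces a K_5 (all C(5, 2) = 10 edges present). Then P(X_S = 1) = (1/2)^10 = 1/1024. By linearity of expectation, E[# K_5] = C(364, 5) · (1/2)^10 = 51801822072 / 1024 = 6475227759/128 = 50587716.8671875.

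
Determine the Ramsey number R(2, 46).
R(2, 46) = 46

R(2, k) = k for all k ≥ 2: in a 2-colouring of K_k, either some edge is red (a red K_2) or all edges are blue (a blue K_k). And K_{45} coloured all-blue has no blue K_46, so R(2, 46) > 45. Hence R(2, 46) = 46.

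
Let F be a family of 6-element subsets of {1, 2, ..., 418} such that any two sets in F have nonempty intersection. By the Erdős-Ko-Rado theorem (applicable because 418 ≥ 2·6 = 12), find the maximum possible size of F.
max |F| = C(417, 5) = 102576205368

The Erdős-Ko-Rado theorem states: for n ≥ 2k, an intersecting family of k-subsets of an n-element set has size at most C(n − 1, k − 1), with equality for 'star' families {A ⊆ [n] : |A| = k, i ∈ A} (fix an element i). For n = 418, k = 6: C(417, 5) = 102576205368.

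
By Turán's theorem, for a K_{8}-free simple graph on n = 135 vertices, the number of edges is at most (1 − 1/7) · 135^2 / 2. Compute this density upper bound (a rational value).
Turán density bound = (6/7) · 135^2/2 = 54675/7 ≈ 7810.7143

Turán's theorem: ex(n, K_{r+1}) is achieved by the complete r-partite Turán graph T(n, r) with parts as balanced as possible, and is at most (1 − 1/r) · n^2/2. For r = 7, n = 135: the density bound is (6/7) · 18225/2 = 54675/7 ≈ 7810.7143. The integer-valued extremum is e(T(135, 7)) = 7810, which is strictly less than the density bound 54675/7 since 7 ∤ 135 (the parts of T(135, 7) cannot all be equal).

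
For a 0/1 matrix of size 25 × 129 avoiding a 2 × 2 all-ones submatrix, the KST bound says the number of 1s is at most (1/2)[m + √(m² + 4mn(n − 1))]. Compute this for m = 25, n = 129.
z(25, 129; 2, 2) ≤ (1/2)[25 + √(25² + 4·25·129·128)] = (1/2)[25 + √1651825] = 655.1167

Kővári–Sós–Turán: let r_1, ..., r_25 be the row sums and z = Σ r_i the total number of 1s. Each pair of columns can share at most one row with both entries 1 (else a 2×2 all-ones block appears), so Σ_i C(r_i, 2) ≤ C(129, 2) = 8256. By convexity Σ_i C(r_i, 2) ≥ 25·C(z/25, 2) = z(z − 25)/(2·25), giving z² − 25z − 25·129·128 ≤ 0 and hence z ≤ (1/2)[25 + √(625 + 4·412800)] = (1/2)[25 + √1651825] ≈ (1/2)(25 + 1285.2334) = 655.1167.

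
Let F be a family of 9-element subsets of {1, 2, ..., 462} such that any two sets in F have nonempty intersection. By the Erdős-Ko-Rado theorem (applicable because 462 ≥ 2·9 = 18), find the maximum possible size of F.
max |F| = C(461, 8) = 47595368039098815

The Erdős-Ko-Rado theorem states: for n ≥ 2k, an intersecting family of k-subsets of an n-element set has size at most C(n − 1, k − 1), with equality for 'star' families {A ⊆ [n] : |A| = k, i ∈ A} (fix an element i). For n = 462, k = 9: C(461, 8) = 47595368039098815.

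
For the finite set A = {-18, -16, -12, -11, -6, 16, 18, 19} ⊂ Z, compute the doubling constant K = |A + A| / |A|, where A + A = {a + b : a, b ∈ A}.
K = |A + A| / |A| = 32/8 = 4

Enumerate A + A = {a + b : a, b ∈ A}. With |A| = 8, there are |A|^2 = 64 ordered sum pairs; collecting distinct values, A + A = {-36, -34, -32, -30, -29, -28, -27, -24, -23, -22, -18, -17, -12, -2, 0, 1, 2, 3, 4, 5, 6, 7, 8, 10, 12, 13, 32, 34, 35, 36, 37, 38}, so |A + A| = 32. Thus K = 32/8 = 4. For comparison, the minimum possible |A + A| over all 8-element sets is 2·8 − 1 = 15 (so min K = 15/8), attained only by arithmetic progressions.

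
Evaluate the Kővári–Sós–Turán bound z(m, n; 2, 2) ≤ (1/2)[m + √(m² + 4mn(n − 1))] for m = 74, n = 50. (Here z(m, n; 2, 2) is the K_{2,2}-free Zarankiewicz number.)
z(74, 50; 2, 2) ≤ (1/2)[74 + √(74² + 4·74·50·49)] = (1/2)[74 + √730676] = 464.3979

Kővári–Sós–Turán: let r_1, ..., r_74 be the row sums and z = Σ r_i the total number of 1s. Each pair of columns can share at most one row with both entries 1 (else a 2×2 all-ones block appears), so Σ_i C(r_i, 2) ≤ C(50, 2) = 1225. By convexity Σ_i C(r_i, 2) ≥ 74·C(z/74, 2) = z(z − 74)/(2·74), giving z² − 74z − 74·50·49 ≤ 0 and hence z ≤ (1/2)[74 + √(5476 + 4·181300)] = (1/2)[74 + √730676] ≈ (1/2)(74 + 854.7959) = 464.3979.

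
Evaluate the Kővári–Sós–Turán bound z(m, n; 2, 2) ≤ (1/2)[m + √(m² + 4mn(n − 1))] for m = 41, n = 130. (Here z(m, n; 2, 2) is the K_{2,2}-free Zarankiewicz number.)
z(41, 130; 2, 2) ≤ (1/2)[41 + √(41² + 4·41·130·129)] = (1/2)[41 + √2751961] = 849.9518

Kővári–Sós–Turán: let r_1, ..., r_41 be the row sums and z = Σ r_i the total number of 1s. Each pair of columns can share at most one row with both entries 1 (else a 2×2 all-ones block appears), so Σ_i C(r_i, 2) ≤ C(130, 2) = 8385. By convexity Σ_i C(r_i, 2) ≥ 41·C(z/41, 2) = z(z − 41)/(2·41), giving z² − 41z − 41·130·129 ≤ 0 and hence z ≤ (1/2)[41 + √(1681 + 4·687570)] = (1/2)[41 + √2751961] ≈ (1/2)(41 + 1658.9036) = 849.9518.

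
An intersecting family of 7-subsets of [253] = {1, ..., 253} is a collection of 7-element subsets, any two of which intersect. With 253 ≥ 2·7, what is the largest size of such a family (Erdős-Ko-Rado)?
max |F| = C(252, 6) = 334988390100

The Erdős-Ko-Rado theorem states: for n ≥ 2k, an intersecting family of k-subsets of an n-element set has size at most C(n − 1, k − 1), with equality for 'star' families {A ⊆ [n] : |A| = k, i ∈ A} (fix an element i). For n = 253, k = 7: C(252, 6) = 334988390100.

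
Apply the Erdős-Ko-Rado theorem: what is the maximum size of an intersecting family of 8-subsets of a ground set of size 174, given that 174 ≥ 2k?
max |F| = C(173, 7) = 813769676772

The Erdős-Ko-Rado theorem states: for n ≥ 2k, an intersecting family of k-subsets of an n-element set has size at most C(n − 1, k − 1), with equality for 'star' families {A ⊆ [n] : |A| = k, i ∈ A} (fix an element i). For n = 174, k = 8: C(173, 7) = 813769676772.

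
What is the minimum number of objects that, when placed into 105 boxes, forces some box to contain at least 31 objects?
n = (31 − 1)·105 + 1 = 3151

By the generalised pigeonhole principle, to guarantee some box contains ≥ r objects we need more than (r − 1) · k objects total. Threshold: n = (r − 1) · k + 1. With r = 31 and k = 105: n = 30 · 105 + 1 = 3150 + 1 = 3151. For n = 3150 = 30 · 105, we can put exactly 30 objects in every box, avoiding 31 in any single one — so 3151 is tight.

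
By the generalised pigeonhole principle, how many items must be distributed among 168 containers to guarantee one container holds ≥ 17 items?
n = (17 − 1)·168 + 1 = 2689

By the generalised pigeonhole principle, to guarantee some box contains ≥ r objects we need more than (r − 1) · k objects total. Threshold: n = (r − 1) · k + 1. With r = 17 and k = 168: n = 16 · 168 + 1 = 2688 + 1 = 2689. For n = 2688 = 16 · 168, we can put exactly 16 objects in every box, avoiding 17 in any single one — so 2689 is tight.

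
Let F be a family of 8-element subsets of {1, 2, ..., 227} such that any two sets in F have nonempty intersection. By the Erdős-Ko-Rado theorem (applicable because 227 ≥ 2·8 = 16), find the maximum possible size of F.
max |F| = C(226, 7) = 5439778687200

The Erdős-Ko-Rado theorem states: for n ≥ 2k, an intersecting family of k-subsets of an n-element set has size at most C(n − 1, k − 1), with equality for 'star' families {A ⊆ [n] : |A| = k, i ∈ A} (fix an element i). For n = 227, k = 8: C(226, 7) = 5439778687200.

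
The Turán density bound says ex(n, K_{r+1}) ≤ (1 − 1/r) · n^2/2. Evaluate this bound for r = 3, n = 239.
Turán density bound = (2/3) · 239^2/2 = 57121/3 ≈ 19040.3333

Turán's theorem: ex(n, K_{r+1}) is achieved by the complete r-partite Turán graph T(n, r) with parts as balanced as possible, and is at most (1 − 1/r) · n^2/2. For r = 3, n = 239: the density bound is (2/3) · 57121/2 = 57121/3 ≈ 19040.3333. The integer-valued extremum is e(T(239, 3)) = 19040, which is strictly less than the density bound 57121/3 since 3 ∤ 239 (the parts of T(239, 3) cannot all be equal).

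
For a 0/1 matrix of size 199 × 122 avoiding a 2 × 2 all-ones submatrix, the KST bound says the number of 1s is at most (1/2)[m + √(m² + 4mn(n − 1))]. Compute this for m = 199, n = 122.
z(199, 122; 2, 2) ≤ (1/2)[199 + √(199² + 4·199·122·121)] = (1/2)[199 + √11790153] = 1816.3396

Kővári–Sós–Turán: let r_1, ..., r_199 be the row sums and z = Σ r_i the total number of 1s. Each pair of columns can share at most one row with both entries 1 (else a 2×2 all-ones block appears), so Σ_i C(r_i, 2) ≤ C(122, 2) = 7381. By convexity Σ_i C(r_i, 2) ≥ 199·C(z/199, 2) = z(z − 199)/(2·199), giving z² − 199z − 199·122·121 ≤ 0 and hence z ≤ (1/2)[199 + √(39601 + 4·2937638)] = (1/2)[199 + √11790153] ≈ (1/2)(199 + 3433.6792) = 1816.3396.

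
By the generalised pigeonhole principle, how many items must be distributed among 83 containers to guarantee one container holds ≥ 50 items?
n = (50 − 1)·83 + 1 = 4068

By the generalised pigeonhole principle, to guarantee some box contains ≥ r objects we need more than (r − 1) · k objects total. Threshold: n = (r − 1) · k + 1. With r = 50 and k = 83: n = 49 · 83 + 1 = 4067 + 1 = 4068. For n = 4067 = 49 · 83, we can put exactly 49 objects in every box, avoiding 50 in any single one — so 4068 is tight.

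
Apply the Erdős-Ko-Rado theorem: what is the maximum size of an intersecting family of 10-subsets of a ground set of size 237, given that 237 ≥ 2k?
max |F| = C(236, 9) = 5362739990473580

Erdős-Ko-Rado (1961): when n ≥ 2k, max |F| = C(n−1, k−1). The bound is attained by the star {A : i ∈ A} for any fixed i ∈ [n]. Here C(237−1, 10−1) = C(236, 9) = 5362739990473580.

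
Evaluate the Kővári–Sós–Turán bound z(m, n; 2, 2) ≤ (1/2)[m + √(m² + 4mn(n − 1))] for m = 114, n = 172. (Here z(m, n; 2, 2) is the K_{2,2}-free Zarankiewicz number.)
z(114, 172; 2, 2) ≤ (1/2)[114 + √(114² + 4·114·172·171)] = (1/2)[114 + √13424868] = 1888.9981

Kővári–Sós–Turán: let r_1, ..., r_114 be the row sums and z = Σ r_i the total number of 1s. Each pair of columns can share at most one row with both entries 1 (else a 2×2 all-ones block appears), so Σ_i C(r_i, 2) ≤ C(172, 2) = 14706. By convexity Σ_i C(r_i, 2) ≥ 114·C(z/114, 2) = z(z − 114)/(2·114), giving z² − 114z − 114·172·171 ≤ 0 and hence z ≤ (1/2)[114 + √(12996 + 4·3352968)] = (1/2)[114 + √13424868] ≈ (1/2)(114 + 3663.9962) = 1888.9981.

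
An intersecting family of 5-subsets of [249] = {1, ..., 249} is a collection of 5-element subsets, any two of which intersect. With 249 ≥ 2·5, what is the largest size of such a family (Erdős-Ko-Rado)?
max |F| = C(248, 4) = 153829130

Erdős-Ko-Rado (1961): when n ≥ 2k, max |F| = C(n−1, k−1). The bound is attained by the star {A : i ∈ A} for any fixed i ∈ [n]. Here C(249−1, 5−1) = C(248, 4) = 153829130.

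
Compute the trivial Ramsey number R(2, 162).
R(2, 162) = 162

R(2, k) = k for all k ≥ 2: in a 2-colouring of K_k, either some edge is red (a red K_2) or all edges are blue (a blue K_k). And K_{161} coloured all-blue has no blue K_162, so R(2, 162) > 161. Hence R(2, 162) = 162.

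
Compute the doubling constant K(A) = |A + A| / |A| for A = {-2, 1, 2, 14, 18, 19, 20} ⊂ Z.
K = |A + A| / |A| = 24/7

Enumerate A + A = {a + b : a, b ∈ A}. With |A| = 7, there are |A|^2 = 49 ordered sum pairs; collecting distinct values, A + A = {-4, -1, 0, 2, 3, 4, 12, 15, 16, 17, 18, 19, 20, 21, 22, 28, 32, 33, 34, 36, 37, 38, 39, 40}, so |A + A| = 24. Thus K = 24/7. For comparison, the minimum possible |A + A| over all 7-element sets is 2·7 − 1 = 13 (so min K = 13/7), attained only by arithmetic progressions.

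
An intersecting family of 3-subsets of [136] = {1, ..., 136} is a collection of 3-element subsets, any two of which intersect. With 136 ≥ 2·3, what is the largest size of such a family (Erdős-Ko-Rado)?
max |F| = C(135, 2) = 9045

The Erdős-Ko-Rado theorem states: for n ≥ 2k, an intersecting family of k-subsets of an n-element set has size at most C(n − 1, k − 1), with equality for 'star' families {A ⊆ [n] : |A| = k, i ∈ A} (fix an element i). For n = 136, k = 3: C(135, 2) = 9045.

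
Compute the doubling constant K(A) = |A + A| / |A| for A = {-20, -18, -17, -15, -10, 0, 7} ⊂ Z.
K = |A + A| / |A| = 24/7

Enumerate A + A = {a + b : a, b ∈ A}. With |A| = 7, there are |A|^2 = 49 ordered sum pairs; collecting distinct values, A + A = {-40, -38, -37, -36, -35, -34, -33, -32, -30, -28, -27, -25, -20, -18, -17, -15, -13, -11, -10, -8, -3, 0, 7, 14}, so |A + A| = 24. Thus K = 24/7. For comparison, the minimum possible |A + A| over all 7-element sets is 2·7 − 1 = 13 (so min K = 13/7), attained only by arithmetic progressions.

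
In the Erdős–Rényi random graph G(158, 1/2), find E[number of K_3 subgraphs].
E[# K_3] = C(158, 3) · (1/2)^C(3, 2) = 644956 / 2^3 = 161239/2 = 80619.5

For each 3-subset S of vertices (there are C(158, 3) = 644956 such S), let X_S = 1 if S induces a K_3 (all C(3, 2) = 3 edges present). Then P(X_S = 1) = (1/2)^3 = 1/8. By linearity of expectation, E[# K_3] = C(158, 3) · (1/2)^3 = 644956 / 8 = 161239/2 = 80619.5.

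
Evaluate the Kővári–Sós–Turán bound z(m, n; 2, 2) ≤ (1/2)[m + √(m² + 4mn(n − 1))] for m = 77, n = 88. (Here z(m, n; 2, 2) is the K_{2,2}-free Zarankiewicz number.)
z(77, 88; 2, 2) ≤ (1/2)[77 + √(77² + 4·77·88·87)] = (1/2)[77 + √2363977] = 807.2615

Kővári–Sós–Turán: let r_1, ..., r_77 be the row sums and z = Σ r_i the total number of 1s. Each pair of columns can share at most one row with both entries 1 (else a 2×2 all-ones block appears), so Σ_i C(r_i, 2) ≤ C(88, 2) = 3828. By convexity Σ_i C(r_i, 2) ≥ 77·C(z/77, 2) = z(z − 77)/(2·77), giving z² − 77z − 77·88·87 ≤ 0 and hence z ≤ (1/2)[77 + √(5929 + 4·589512)] = (1/2)[77 + √2363977] ≈ (1/2)(77 + 1537.523) = 807.2615.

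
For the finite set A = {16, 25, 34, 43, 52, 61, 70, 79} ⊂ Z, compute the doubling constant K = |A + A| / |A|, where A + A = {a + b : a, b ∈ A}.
K = |A + A| / |A| = 15/8

Enumerate A + A = {a + b : a, b ∈ A}. With |A| = 8, there are |A|^2 = 64 ordered sum pairs; collecting distinct values, A + A = {32, 41, 50, 59, 68, 77, 86, 95, 104, 113, 122, 131, 140, 149, 158}, so |A + A| = 15. Thus K = 15/8. Here |A + A| = 2|A| − 1 = 15, the minimum possible — so K = 15/8 is minimal, which holds iff A is an arithmetic progression.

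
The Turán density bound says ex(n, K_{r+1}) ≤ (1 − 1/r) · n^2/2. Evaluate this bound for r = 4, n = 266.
Turán density bound = (3/4) · 266^2/2 = 53067/2 ≈ 26533.5

Turán's theorem: ex(n, K_{r+1}) is achieved by the complete r-partite Turán graph T(n, r) with parts as balanced as possible, and is at most (1 − 1/r) · n^2/2. For r = 4, n = 266: the density bound is (3/4) · 70756/2 = 53067/2 ≈ 26533.5. The integer-valued extremum is e(T(266, 4)) = 26533, which is strictly less than the density bound 53067/2 since 4 ∤ 266 (the parts of T(266, 4) cannot all be equal).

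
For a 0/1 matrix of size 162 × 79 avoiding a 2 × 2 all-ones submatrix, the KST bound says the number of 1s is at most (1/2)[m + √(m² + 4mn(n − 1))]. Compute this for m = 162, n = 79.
z(162, 79; 2, 2) ≤ (1/2)[162 + √(162² + 4·162·79·78)] = (1/2)[162 + √4019220] = 1083.3996

Kővári–Sós–Turán: let r_1, ..., r_162 be the row sums and z = Σ r_i the total number of 1s. Each pair of columns can share at most one row with both entries 1 (else a 2×2 all-ones block appears), so Σ_i C(r_i, 2) ≤ C(79, 2) = 3081. By convexity Σ_i C(r_i, 2) ≥ 162·C(z/162, 2) = z(z − 162)/(2·162), giving z² − 162z − 162·79·78 ≤ 0 and hence z ≤ (1/2)[162 + √(26244 + 4·998244)] = (1/2)[162 + √4019220] ≈ (1/2)(162 + 2004.7992) = 1083.3996.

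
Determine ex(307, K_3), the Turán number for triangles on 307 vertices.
ex(307, K_3) = ⌊307^2/4⌋ = 23562

Mantel (1907): a triangle-free graph on n vertices has at most ⌊n^2/4⌋ edges, with equality for the complete bipartite graph K_{⌊n/2⌋, ⌈n/2⌉}. For n = 307: ⌊307^2/4⌋ = ⌊94249/4⌋ = 23562. The extremal graph is K_{153, 154}, which has 153·154 = 23562 edges.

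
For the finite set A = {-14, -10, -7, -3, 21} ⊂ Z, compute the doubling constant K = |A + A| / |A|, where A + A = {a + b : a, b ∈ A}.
K = |A + A| / |A| = 14/5

Enumerate A + A = {a + b : a, b ∈ A}. With |A| = 5, there are |A|^2 = 25 ordered sum pairs; collecting distinct values, A + A = {-28, -24, -21, -20, -17, -14, -13, -10, -6, 7, 11, 14, 18, 42}, so |A + A| = 14. Thus K = 14/5. For comparison, the minimum possible |A + A| over all 5-element sets is 2·5 − 1 = 9 (so min K = 9/5), attained only by arithmetic progressions.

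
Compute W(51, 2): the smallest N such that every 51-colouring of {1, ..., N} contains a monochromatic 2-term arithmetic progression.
W(51, 2) = 51 + 1 = 52

A 2-term AP is any pair of integers, so a monochromatic 2-AP exists iff some colour is used at least twice. With 51 colours, the colouring i ↦ i on {1, ..., 51} uses each colour once, avoiding any monochromatic pair, so W(51, 2) > 51. For {1, ..., 52}, pigeonhole forces two integers of the same colour, which form a monochromatic 2-AP. Hence W(51, 2) = 52.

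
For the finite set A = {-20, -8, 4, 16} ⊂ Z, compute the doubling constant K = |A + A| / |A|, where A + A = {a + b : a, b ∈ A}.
K = |A + A| / |A| = 7/4

Enumerate A + A = {a + b : a, b ∈ A}. With |A| = 4, there are |A|^2 = 16 ordered sum pairs; collecting distinct values, A + A = {-40, -28, -16, -4, 8, 20, 32}, so |A + A| = 7. Thus K = 7/4. Here |A + A| = 2|A| − 1 = 7, the minimum possible — so K = 7/4 is minimal, which holds iff A is an arithmetic progression.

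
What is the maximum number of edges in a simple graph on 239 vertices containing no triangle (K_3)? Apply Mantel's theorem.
ex(239, K_3) = ⌊239^2/4⌋ = 14280

Mantel (1907): a triangle-free graph on n vertices has at most ⌊n^2/4⌋ edges, with equality for the complete bipartite graph K_{⌊n/2⌋, ⌈n/2⌉}. For n = 239: ⌊239^2/4⌋ = ⌊57121/4⌋ = 14280. The extremal graph is K_{119, 120}, which has 119·120 = 14280 edges.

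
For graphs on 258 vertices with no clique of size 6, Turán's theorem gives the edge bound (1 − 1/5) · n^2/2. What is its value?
Turán density bound = (4/5) · 258^2/2 = 133128/5 ≈ 26625.6

Turán's theorem: ex(n, K_{r+1}) is achieved by the complete r-partite Turán graph T(n, r) with parts as balanced as possible, and is at most (1 − 1/r) · n^2/2. For r = 5, n = 258: the density bound is (4/5) · 66564/2 = 133128/5 ≈ 26625.6. The integer-valued extremum is e(T(258, 5)) = 26625, which is strictly less than the density bound 133128/5 since 5 ∤ 258 (the parts of T(258, 5) cannot all be equal).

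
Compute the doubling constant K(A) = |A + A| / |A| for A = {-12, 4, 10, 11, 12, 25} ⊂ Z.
K = |A + A| / |A| = 20/6 = 10/3

Enumerate A + A = {a + b : a, b ∈ A}. With |A| = 6, there are |A|^2 = 36 ordered sum pairs; collecting distinct values, A + A = {-24, -8, -2, -1, 0, 8, 13, 14, 15, 16, 20, 21, 22, 23, 24, 29, 35, 36, 37, 50}, so |A + A| = 20. Thus K = 20/6 = 10/3. For comparison, the minimum possible |A + A| over all 6-element sets is 2·6 − 1 = 11 (so min K = 11/6), attained only by arithmetic progressions.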